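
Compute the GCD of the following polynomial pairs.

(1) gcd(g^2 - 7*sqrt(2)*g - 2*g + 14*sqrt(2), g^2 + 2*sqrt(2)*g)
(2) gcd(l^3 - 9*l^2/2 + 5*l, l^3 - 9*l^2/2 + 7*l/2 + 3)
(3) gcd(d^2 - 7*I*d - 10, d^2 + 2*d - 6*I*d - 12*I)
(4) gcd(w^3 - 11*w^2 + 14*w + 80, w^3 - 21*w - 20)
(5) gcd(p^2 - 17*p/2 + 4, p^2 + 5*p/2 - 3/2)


(1) = gcd((g - 2)*(g - 7*sqrt(2)), g*(g + 2*sqrt(2))) = 1
(2) = l - 2
(3) = gcd((d - 5*I)*(d - 2*I), (d + 2)*(d - 6*I)) = 1
(4) = gcd((w - 8)*(w - 5)*(w + 2), (w - 5)*(w + 1)*(w + 4)) = w - 5
(5) = gcd((p - 8)*(p - 1/2), (p - 1/2)*(p + 3)) = p - 1/2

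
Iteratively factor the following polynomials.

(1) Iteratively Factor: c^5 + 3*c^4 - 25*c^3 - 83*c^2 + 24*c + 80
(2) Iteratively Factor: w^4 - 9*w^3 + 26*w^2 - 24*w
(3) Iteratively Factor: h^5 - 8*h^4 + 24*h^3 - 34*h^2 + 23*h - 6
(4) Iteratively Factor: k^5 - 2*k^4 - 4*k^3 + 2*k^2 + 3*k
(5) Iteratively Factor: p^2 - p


(1) = (c + 4)*(c^4 - c^3 - 21*c^2 + c + 20) = (c + 4)^2*(c^3 - 5*c^2 - c + 5) = (c - 1)*(c + 4)^2*(c^2 - 4*c - 5) = (c - 1)*(c + 1)*(c + 4)^2*(c - 5)
(2) = (w - 4)*(w^3 - 5*w^2 + 6*w) = (w - 4)*(w - 3)*(w^2 - 2*w) = w*(w - 4)*(w - 3)*(w - 2)
(3) = (h - 2)*(h^4 - 6*h^3 + 12*h^2 - 10*h + 3) = (h - 2)*(h - 1)*(h^3 - 5*h^2 + 7*h - 3) = (h - 2)*(h - 1)^2*(h^2 - 4*h + 3) = (h - 3)*(h - 2)*(h - 1)^2*(h - 1)
(4) = (k - 3)*(k^4 + k^3 - k^2 - k) = (k - 3)*(k - 1)*(k^3 + 2*k^2 + k) = (k - 3)*(k - 1)*(k + 1)*(k^2 + k) = k*(k - 3)*(k - 1)*(k + 1)*(k + 1)
(5) = (p)*(p - 1)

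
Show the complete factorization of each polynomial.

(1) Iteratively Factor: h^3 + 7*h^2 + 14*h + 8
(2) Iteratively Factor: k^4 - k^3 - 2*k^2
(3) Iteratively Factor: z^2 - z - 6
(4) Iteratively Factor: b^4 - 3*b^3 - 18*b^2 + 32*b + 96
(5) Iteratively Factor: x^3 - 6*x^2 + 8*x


(1) = (h + 1)*(h^2 + 6*h + 8) = (h + 1)*(h + 4)*(h + 2)
(2) = (k + 1)*(k^3 - 2*k^2) = (k - 2)*(k + 1)*(k^2) = k*(k - 2)*(k + 1)*(k)
(3) = (z - 3)*(z + 2)
(4) = (b - 4)*(b^3 + b^2 - 14*b - 24) = (b - 4)*(b + 3)*(b^2 - 2*b - 8) = (b - 4)*(b + 2)*(b + 3)*(b - 4)
(5) = (x - 4)*(x^2 - 2*x) = x*(x - 4)*(x - 2)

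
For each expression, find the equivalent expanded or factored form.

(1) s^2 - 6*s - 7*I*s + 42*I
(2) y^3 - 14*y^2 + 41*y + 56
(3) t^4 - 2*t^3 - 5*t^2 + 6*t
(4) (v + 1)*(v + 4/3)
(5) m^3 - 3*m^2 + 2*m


(1) = (s - 6)*(s - 7*I)
(2) = (y - 8)*(y - 7)*(y + 1)
(3) = t*(t - 3)*(t - 1)*(t + 2)
(4) = v^2 + 7*v/3 + 4/3
(5) = m*(m - 2)*(m - 1)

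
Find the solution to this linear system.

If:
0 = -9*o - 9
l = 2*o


Then:
l = -2
o = -1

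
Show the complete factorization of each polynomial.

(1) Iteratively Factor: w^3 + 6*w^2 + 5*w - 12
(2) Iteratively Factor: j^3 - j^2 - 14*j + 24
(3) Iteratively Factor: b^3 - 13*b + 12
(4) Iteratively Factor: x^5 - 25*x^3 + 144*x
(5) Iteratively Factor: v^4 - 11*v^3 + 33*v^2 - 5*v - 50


(1) = (w + 4)*(w^2 + 2*w - 3) = (w - 1)*(w + 4)*(w + 3)
(2) = (j - 2)*(j^2 + j - 12) = (j - 3)*(j - 2)*(j + 4)
(3) = (b - 3)*(b^2 + 3*b - 4) = (b - 3)*(b + 4)*(b - 1)
(4) = (x + 4)*(x^4 - 4*x^3 - 9*x^2 + 36*x) = (x - 3)*(x + 4)*(x^3 - x^2 - 12*x) = x*(x - 3)*(x + 4)*(x^2 - x - 12) = x*(x - 3)*(x + 3)*(x + 4)*(x - 4)
(5) = (v + 1)*(v^3 - 12*v^2 + 45*v - 50) = (v - 2)*(v + 1)*(v^2 - 10*v + 25) = (v - 5)*(v - 2)*(v + 1)*(v - 5)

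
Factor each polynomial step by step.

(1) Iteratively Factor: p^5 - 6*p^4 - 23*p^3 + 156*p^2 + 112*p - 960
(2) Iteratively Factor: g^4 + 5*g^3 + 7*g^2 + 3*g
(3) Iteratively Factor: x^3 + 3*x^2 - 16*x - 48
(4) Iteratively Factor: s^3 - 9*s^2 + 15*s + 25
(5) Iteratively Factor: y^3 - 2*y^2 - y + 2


(1) = (p + 3)*(p^4 - 9*p^3 + 4*p^2 + 144*p - 320) = (p - 5)*(p + 3)*(p^3 - 4*p^2 - 16*p + 64) = (p - 5)*(p + 3)*(p + 4)*(p^2 - 8*p + 16) = (p - 5)*(p - 4)*(p + 3)*(p + 4)*(p - 4)
(2) = (g + 3)*(g^3 + 2*g^2 + g) = (g + 1)*(g + 3)*(g^2 + g) = g*(g + 1)*(g + 3)*(g + 1)
(3) = (x + 3)*(x^2 - 16) = (x - 4)*(x + 3)*(x + 4)
(4) = (s - 5)*(s^2 - 4*s - 5) = (s - 5)^2*(s + 1)
(5) = (y - 2)*(y^2 - 1) = (y - 2)*(y + 1)*(y - 1)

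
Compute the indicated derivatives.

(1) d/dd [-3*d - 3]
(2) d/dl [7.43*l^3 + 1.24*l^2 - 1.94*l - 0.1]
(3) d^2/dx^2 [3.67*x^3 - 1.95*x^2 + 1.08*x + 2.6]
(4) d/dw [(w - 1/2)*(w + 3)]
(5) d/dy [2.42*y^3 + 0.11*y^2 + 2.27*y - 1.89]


(1) = -3
(2) = 22.29*l^2 + 2.48*l - 1.94
(3) = 22.02*x - 3.9
(4) = 2*w + 5/2
(5) = 7.26*y^2 + 0.22*y + 2.27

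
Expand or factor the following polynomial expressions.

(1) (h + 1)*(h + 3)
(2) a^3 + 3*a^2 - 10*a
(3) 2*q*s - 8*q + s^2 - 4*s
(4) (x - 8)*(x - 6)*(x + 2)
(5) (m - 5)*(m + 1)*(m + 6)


(1) = h^2 + 4*h + 3
(2) = a*(a - 2)*(a + 5)
(3) = (2*q + s)*(s - 4)
(4) = x^3 - 12*x^2 + 20*x + 96
(5) = m^3 + 2*m^2 - 29*m - 30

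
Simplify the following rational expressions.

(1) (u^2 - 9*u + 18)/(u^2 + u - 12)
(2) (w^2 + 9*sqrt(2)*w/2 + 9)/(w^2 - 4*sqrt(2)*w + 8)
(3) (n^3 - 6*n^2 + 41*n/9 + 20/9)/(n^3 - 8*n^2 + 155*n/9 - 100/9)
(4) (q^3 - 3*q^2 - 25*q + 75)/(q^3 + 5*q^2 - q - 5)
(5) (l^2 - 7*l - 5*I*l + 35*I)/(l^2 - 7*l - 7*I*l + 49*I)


(1) = (u - 6)/(u + 4)
(2) = (2*w^2 + 9*sqrt(2)*w + 18)/(2*w^2 - 8*sqrt(2)*w + 16)
(3) = (3*n + 1)/(3*n - 5)
(4) = (q^2 - 8*q + 15)/(q^2 - 1)
(5) = (l - 5*I)/(l - 7*I)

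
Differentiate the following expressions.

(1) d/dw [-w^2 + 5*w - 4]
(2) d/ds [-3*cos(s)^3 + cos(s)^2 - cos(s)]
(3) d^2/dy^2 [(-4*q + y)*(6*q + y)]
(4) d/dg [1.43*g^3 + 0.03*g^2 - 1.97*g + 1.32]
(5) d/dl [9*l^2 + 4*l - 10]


(1) = 5 - 2*w
(2) = (9*cos(s)^2 - 2*cos(s) + 1)*sin(s)
(3) = 2
(4) = 4.29*g^2 + 0.06*g - 1.97
(5) = 18*l + 4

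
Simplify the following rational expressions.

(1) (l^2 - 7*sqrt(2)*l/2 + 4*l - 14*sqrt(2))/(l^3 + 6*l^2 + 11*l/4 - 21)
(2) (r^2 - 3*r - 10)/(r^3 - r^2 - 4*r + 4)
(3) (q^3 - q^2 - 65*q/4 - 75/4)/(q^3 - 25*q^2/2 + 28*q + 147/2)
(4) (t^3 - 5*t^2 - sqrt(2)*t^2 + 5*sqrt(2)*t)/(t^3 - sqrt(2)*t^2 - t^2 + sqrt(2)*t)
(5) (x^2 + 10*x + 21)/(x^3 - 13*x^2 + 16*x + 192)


(1) = (8*l - 28*sqrt(2))/(8*l^2 + 16*l - 42)
(2) = (r - 5)/(r^2 - 3*r + 2)
(3) = (2*q^2 - 5*q - 25)/(2*q^2 - 28*q + 98)
(4) = (t - 5)/(t - 1)
(5) = (x + 7)/(x^2 - 16*x + 64)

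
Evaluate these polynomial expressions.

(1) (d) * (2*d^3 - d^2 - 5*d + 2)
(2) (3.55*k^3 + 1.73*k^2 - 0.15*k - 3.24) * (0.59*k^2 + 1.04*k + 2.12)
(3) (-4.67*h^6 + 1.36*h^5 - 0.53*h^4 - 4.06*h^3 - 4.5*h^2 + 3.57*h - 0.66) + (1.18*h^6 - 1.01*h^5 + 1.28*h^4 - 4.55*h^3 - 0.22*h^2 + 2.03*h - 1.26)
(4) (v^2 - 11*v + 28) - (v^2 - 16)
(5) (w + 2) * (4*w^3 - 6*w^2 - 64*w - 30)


(1) = 2*d^4 - d^3 - 5*d^2 + 2*d
(2) = 2.0945*k^5 + 4.7127*k^4 + 9.2367*k^3 + 1.6*k^2 - 3.6876*k - 6.8688
(3) = -3.49*h^6 + 0.35*h^5 + 0.75*h^4 - 8.61*h^3 - 4.72*h^2 + 5.6*h - 1.92
(4) = 44 - 11*v
(5) = 4*w^4 + 2*w^3 - 76*w^2 - 158*w - 60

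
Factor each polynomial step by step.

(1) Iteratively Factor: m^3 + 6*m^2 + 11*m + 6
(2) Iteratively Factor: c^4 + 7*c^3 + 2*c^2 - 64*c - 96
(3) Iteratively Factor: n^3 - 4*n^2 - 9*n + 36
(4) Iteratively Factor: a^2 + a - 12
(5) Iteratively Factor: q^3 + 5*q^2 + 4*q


(1) = (m + 2)*(m^2 + 4*m + 3) = (m + 1)*(m + 2)*(m + 3)
(2) = (c + 4)*(c^3 + 3*c^2 - 10*c - 24) = (c + 4)^2*(c^2 - c - 6) = (c + 2)*(c + 4)^2*(c - 3)
(3) = (n - 3)*(n^2 - n - 12) = (n - 4)*(n - 3)*(n + 3)
(4) = (a - 3)*(a + 4)
(5) = (q + 4)*(q^2 + q) = (q + 1)*(q + 4)*(q)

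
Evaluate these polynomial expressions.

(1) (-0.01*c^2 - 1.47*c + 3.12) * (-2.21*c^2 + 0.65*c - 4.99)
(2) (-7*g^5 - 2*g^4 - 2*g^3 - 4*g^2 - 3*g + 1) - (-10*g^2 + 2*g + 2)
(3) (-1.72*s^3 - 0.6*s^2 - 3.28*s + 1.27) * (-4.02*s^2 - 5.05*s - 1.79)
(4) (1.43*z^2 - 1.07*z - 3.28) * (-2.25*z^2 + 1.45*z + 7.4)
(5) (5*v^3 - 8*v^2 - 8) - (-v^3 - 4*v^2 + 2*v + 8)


(1) = 0.0221*c^4 + 3.2422*c^3 - 7.8008*c^2 + 9.3633*c - 15.5688
(2) = -7*g^5 - 2*g^4 - 2*g^3 + 6*g^2 - 5*g - 1
(3) = 6.9144*s^5 + 11.098*s^4 + 19.2944*s^3 + 12.5326*s^2 - 0.5423*s - 2.2733
(4) = -3.2175*z^4 + 4.481*z^3 + 16.4105*z^2 - 12.674*z - 24.272
(5) = 6*v^3 - 4*v^2 - 2*v - 16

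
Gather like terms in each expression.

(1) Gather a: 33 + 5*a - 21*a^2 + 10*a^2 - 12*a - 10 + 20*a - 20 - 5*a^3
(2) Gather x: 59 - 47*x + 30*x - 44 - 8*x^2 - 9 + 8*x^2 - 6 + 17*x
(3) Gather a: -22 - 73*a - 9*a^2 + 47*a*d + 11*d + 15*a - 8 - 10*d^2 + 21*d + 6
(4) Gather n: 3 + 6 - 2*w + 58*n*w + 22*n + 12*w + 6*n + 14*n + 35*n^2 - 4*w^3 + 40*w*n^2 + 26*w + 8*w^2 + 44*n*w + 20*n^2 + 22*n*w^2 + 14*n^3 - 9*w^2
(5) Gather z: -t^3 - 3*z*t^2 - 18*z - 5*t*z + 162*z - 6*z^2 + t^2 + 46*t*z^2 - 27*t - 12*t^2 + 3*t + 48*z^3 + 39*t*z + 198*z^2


(1) = -5*a^3 - 11*a^2 + 13*a + 3
(2) = 0
(3) = -9*a^2 + a*(47*d - 58) - 10*d^2 + 32*d - 24
(4) = 14*n^3 + n^2*(40*w + 55) + n*(22*w^2 + 102*w + 42) - 4*w^3 - w^2 + 36*w + 9
(5) = -t^3 - 11*t^2 - 24*t + 48*z^3 + z^2*(46*t + 192) + z*(-3*t^2 + 34*t + 144)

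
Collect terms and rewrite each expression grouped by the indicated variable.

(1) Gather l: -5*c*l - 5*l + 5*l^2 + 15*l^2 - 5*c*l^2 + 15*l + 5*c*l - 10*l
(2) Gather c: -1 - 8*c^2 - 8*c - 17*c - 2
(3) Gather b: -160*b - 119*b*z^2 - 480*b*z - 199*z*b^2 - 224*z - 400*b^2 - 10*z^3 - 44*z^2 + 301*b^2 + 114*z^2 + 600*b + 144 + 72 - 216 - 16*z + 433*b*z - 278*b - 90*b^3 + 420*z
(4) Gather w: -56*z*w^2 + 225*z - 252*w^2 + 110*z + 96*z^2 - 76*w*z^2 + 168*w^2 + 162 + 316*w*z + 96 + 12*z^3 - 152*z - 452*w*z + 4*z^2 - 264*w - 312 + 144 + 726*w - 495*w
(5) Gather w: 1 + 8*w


(1) = l^2*(20 - 5*c)
(2) = -8*c^2 - 25*c - 3
(3) = -90*b^3 + b^2*(-199*z - 99) + b*(-119*z^2 - 47*z + 162) - 10*z^3 + 70*z^2 + 180*z
(4) = w^2*(-56*z - 84) + w*(-76*z^2 - 136*z - 33) + 12*z^3 + 100*z^2 + 183*z + 90
(5) = 8*w + 1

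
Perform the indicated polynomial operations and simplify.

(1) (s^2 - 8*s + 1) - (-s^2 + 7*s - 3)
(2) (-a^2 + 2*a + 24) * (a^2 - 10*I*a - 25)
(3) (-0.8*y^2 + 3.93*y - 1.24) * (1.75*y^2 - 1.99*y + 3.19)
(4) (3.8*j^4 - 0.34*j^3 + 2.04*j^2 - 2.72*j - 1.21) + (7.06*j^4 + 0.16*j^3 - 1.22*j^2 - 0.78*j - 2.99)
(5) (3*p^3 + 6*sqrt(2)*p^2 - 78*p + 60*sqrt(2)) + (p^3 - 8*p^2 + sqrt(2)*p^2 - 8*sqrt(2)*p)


(1) = 2*s^2 - 15*s + 4
(2) = -a^4 + 2*a^3 + 10*I*a^3 + 49*a^2 - 20*I*a^2 - 50*a - 240*I*a - 600
(3) = -1.4*y^4 + 8.4695*y^3 - 12.5427*y^2 + 15.0043*y - 3.9556
(4) = 10.86*j^4 - 0.18*j^3 + 0.82*j^2 - 3.5*j - 4.2
(5) = 4*p^3 - 8*p^2 + 7*sqrt(2)*p^2 - 78*p - 8*sqrt(2)*p + 60*sqrt(2)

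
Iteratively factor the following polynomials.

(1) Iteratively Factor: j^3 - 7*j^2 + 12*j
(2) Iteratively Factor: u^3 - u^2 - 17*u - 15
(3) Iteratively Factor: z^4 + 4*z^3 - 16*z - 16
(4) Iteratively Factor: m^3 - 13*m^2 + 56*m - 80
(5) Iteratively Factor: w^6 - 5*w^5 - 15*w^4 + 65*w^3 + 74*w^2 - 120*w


(1) = (j)*(j^2 - 7*j + 12) = j*(j - 3)*(j - 4)
(2) = (u + 3)*(u^2 - 4*u - 5) = (u - 5)*(u + 3)*(u + 1)
(3) = (z + 2)*(z^3 + 2*z^2 - 4*z - 8) = (z + 2)^2*(z^2 - 4) = (z - 2)*(z + 2)^2*(z + 2)
(4) = (m - 4)*(m^2 - 9*m + 20) = (m - 4)^2*(m - 5)
(5) = (w - 5)*(w^5 - 15*w^3 - 10*w^2 + 24*w) = w*(w - 5)*(w^4 - 15*w^2 - 10*w + 24) = w*(w - 5)*(w - 4)*(w^3 + 4*w^2 + w - 6) = w*(w - 5)*(w - 4)*(w - 1)*(w^2 + 5*w + 6) = w*(w - 5)*(w - 4)*(w - 1)*(w + 3)*(w + 2)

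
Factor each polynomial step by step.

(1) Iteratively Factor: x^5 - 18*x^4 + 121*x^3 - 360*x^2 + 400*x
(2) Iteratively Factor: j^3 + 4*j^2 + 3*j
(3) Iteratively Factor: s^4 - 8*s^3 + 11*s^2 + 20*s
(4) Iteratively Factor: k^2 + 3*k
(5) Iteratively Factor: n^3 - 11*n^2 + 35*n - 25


(1) = (x - 5)*(x^4 - 13*x^3 + 56*x^2 - 80*x) = (x - 5)*(x - 4)*(x^3 - 9*x^2 + 20*x) = (x - 5)^2*(x - 4)*(x^2 - 4*x) = x*(x - 5)^2*(x - 4)*(x - 4)
(2) = (j + 1)*(j^2 + 3*j) = (j + 1)*(j + 3)*(j)
(3) = (s)*(s^3 - 8*s^2 + 11*s + 20) = s*(s - 5)*(s^2 - 3*s - 4) = s*(s - 5)*(s - 4)*(s + 1)
(4) = (k + 3)*(k)
(5) = (n - 1)*(n^2 - 10*n + 25) = (n - 5)*(n - 1)*(n - 5)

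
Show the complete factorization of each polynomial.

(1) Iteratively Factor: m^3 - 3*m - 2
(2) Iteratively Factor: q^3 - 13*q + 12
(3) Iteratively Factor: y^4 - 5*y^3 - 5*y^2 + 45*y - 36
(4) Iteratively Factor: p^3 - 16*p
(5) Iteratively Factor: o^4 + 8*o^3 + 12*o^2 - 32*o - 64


(1) = (m - 2)*(m^2 + 2*m + 1) = (m - 2)*(m + 1)*(m + 1)
(2) = (q - 3)*(q^2 + 3*q - 4) = (q - 3)*(q + 4)*(q - 1)
(3) = (y + 3)*(y^3 - 8*y^2 + 19*y - 12) = (y - 4)*(y + 3)*(y^2 - 4*y + 3) = (y - 4)*(y - 3)*(y + 3)*(y - 1)
(4) = (p + 4)*(p^2 - 4*p) = (p - 4)*(p + 4)*(p)
(5) = (o + 4)*(o^3 + 4*o^2 - 4*o - 16) = (o + 4)^2*(o^2 - 4) = (o + 2)*(o + 4)^2*(o - 2)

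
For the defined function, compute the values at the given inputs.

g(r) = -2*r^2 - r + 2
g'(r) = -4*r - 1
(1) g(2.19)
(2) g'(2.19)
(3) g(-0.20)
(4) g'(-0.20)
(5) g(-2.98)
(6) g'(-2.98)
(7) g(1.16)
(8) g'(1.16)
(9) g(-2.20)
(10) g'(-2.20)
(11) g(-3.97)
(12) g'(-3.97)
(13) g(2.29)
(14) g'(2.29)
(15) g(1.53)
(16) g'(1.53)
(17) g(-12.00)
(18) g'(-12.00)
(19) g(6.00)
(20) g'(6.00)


(1) = -9.78
(2) = -9.76
(3) = 2.12
(4) = -0.20
(5) = -12.78
(6) = 10.92
(7) = -1.85
(8) = -5.64
(9) = -5.48
(10) = 7.80
(11) = -25.55
(12) = 14.88
(13) = -10.78
(14) = -10.16
(15) = -4.21
(16) = -7.12
(17) = -274.00
(18) = 47.00
(19) = -76.00
(20) = -25.00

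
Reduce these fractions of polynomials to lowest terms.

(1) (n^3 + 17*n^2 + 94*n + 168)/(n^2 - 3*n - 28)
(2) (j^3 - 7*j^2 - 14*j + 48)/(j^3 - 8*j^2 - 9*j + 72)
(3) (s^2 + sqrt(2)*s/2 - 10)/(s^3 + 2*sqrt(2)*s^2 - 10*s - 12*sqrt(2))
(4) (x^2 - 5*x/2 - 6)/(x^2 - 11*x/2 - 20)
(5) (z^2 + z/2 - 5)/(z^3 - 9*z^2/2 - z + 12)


(1) = (n^2 + 13*n + 42)/(n - 7)
(2) = (j - 2)/(j - 3)
(3) = (2*s + 5*sqrt(2))/(2*s^2 + 8*sqrt(2)*s + 12)
(4) = (2*x^2 - 5*x - 12)/(2*x^2 - 11*x - 40)
(5) = (2*z + 5)/(2*z^2 - 5*z - 12)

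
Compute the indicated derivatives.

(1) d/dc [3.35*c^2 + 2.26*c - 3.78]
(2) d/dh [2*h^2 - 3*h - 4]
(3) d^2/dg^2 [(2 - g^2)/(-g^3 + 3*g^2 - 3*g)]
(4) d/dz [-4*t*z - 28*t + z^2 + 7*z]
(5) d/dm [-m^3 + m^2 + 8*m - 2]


(1) = 6.7*c + 2.26
(2) = 4*h - 3
(3) = 2*(g^6 - 21*g^4 + 57*g^3 - 72*g^2 + 54*g - 18)/(g^3*(g^6 - 9*g^5 + 36*g^4 - 81*g^3 + 108*g^2 - 81*g + 27))
(4) = -4*t + 2*z + 7
(5) = -3*m^2 + 2*m + 8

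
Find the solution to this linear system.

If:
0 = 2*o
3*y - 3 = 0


Then:
o = 0
y = 1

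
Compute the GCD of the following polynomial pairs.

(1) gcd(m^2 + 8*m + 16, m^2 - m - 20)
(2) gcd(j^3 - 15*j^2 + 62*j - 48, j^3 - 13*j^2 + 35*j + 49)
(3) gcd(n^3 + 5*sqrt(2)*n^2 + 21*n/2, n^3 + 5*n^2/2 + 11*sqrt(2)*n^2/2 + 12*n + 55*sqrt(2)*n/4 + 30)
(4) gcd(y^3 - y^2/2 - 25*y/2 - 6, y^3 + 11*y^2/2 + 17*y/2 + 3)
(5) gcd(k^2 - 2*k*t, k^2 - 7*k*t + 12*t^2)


(1) = m + 4
(2) = gcd((j - 8)*(j - 6)*(j - 1), (j - 7)^2*(j + 1)) = 1
(3) = gcd(n*(n + 3*sqrt(2)/2)*(n + 7*sqrt(2)/2), (n + 5/2)*(n + 3*sqrt(2)/2)*(n + 4*sqrt(2))) = n + 3*sqrt(2)/2
(4) = gcd((y - 4)*(y + 1/2)*(y + 3), (y + 1/2)*(y + 2)*(y + 3)) = y^2 + 7*y/2 + 3/2
(5) = 1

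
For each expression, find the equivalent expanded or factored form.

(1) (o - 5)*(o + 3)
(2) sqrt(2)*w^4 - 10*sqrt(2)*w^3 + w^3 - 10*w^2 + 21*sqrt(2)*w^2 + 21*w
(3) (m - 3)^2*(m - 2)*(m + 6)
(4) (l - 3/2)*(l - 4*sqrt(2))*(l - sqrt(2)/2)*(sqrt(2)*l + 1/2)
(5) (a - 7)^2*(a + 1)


(1) = o^2 - 2*o - 15
(2) = w*(w - 7)*(w - 3)*(sqrt(2)*w + 1)
(3) = m^4 - 2*m^3 - 27*m^2 + 108*m - 108
(4) = sqrt(2)*l^4 - 17*l^3/2 - 3*sqrt(2)*l^3/2 + 7*sqrt(2)*l^2/4 + 51*l^2/4 - 21*sqrt(2)*l/8 + 2*l - 3
(5) = a^3 - 13*a^2 + 35*a + 49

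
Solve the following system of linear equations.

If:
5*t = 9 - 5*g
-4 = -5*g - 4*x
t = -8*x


Then:
g = 49/55
t = 10/11
x = -5/44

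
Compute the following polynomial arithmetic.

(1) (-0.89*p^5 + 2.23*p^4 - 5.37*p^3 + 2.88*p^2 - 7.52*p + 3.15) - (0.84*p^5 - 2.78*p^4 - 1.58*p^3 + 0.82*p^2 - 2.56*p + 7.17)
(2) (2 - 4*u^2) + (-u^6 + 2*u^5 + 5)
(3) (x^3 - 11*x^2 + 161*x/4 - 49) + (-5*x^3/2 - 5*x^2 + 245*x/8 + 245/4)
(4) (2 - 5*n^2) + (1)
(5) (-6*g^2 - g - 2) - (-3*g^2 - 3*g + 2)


(1) = -1.73*p^5 + 5.01*p^4 - 3.79*p^3 + 2.06*p^2 - 4.96*p - 4.02
(2) = -u^6 + 2*u^5 - 4*u^2 + 7
(3) = -3*x^3/2 - 16*x^2 + 567*x/8 + 49/4
(4) = 3 - 5*n^2
(5) = -3*g^2 + 2*g - 4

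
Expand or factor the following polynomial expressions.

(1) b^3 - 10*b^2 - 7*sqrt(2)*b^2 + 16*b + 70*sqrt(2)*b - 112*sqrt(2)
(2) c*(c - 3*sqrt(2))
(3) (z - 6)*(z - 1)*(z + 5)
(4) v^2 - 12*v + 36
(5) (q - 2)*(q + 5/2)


(1) = (b - 8)*(b - 2)*(b - 7*sqrt(2))
(2) = c^2 - 3*sqrt(2)*c
(3) = z^3 - 2*z^2 - 29*z + 30
(4) = (v - 6)^2
(5) = q^2 + q/2 - 5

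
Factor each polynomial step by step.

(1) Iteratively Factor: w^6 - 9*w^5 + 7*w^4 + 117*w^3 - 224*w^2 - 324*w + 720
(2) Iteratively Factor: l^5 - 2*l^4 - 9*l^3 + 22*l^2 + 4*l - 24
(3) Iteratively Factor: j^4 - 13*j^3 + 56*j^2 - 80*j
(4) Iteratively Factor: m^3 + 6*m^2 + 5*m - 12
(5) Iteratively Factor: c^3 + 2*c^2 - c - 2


(1) = (w - 4)*(w^5 - 5*w^4 - 13*w^3 + 65*w^2 + 36*w - 180) = (w - 5)*(w - 4)*(w^4 - 13*w^2 + 36) = (w - 5)*(w - 4)*(w + 2)*(w^3 - 2*w^2 - 9*w + 18) = (w - 5)*(w - 4)*(w - 3)*(w + 2)*(w^2 + w - 6) = (w - 5)*(w - 4)*(w - 3)*(w + 2)*(w + 3)*(w - 2)
(2) = (l - 2)*(l^4 - 9*l^2 + 4*l + 12) = (l - 2)^2*(l^3 + 2*l^2 - 5*l - 6) = (l - 2)^2*(l + 3)*(l^2 - l - 2) = (l - 2)^2*(l + 1)*(l + 3)*(l - 2)
(3) = (j)*(j^3 - 13*j^2 + 56*j - 80) = j*(j - 4)*(j^2 - 9*j + 20) = j*(j - 5)*(j - 4)*(j - 4)
(4) = (m + 3)*(m^2 + 3*m - 4) = (m - 1)*(m + 3)*(m + 4)
(5) = (c + 2)*(c^2 - 1) = (c + 1)*(c + 2)*(c - 1)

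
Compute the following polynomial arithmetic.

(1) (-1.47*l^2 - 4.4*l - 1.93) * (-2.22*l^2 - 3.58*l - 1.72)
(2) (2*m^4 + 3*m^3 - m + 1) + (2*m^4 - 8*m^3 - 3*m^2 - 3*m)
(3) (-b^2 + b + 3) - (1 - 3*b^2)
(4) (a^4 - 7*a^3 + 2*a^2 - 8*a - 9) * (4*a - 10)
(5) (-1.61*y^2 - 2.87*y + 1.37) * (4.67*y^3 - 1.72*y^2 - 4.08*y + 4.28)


(1) = 3.2634*l^4 + 15.0306*l^3 + 22.565*l^2 + 14.4774*l + 3.3196
(2) = 4*m^4 - 5*m^3 - 3*m^2 - 4*m + 1
(3) = 2*b^2 + b + 2
(4) = 4*a^5 - 38*a^4 + 78*a^3 - 52*a^2 + 44*a + 90
(5) = -7.5187*y^5 - 10.6337*y^4 + 17.9031*y^3 + 2.4624*y^2 - 17.8732*y + 5.8636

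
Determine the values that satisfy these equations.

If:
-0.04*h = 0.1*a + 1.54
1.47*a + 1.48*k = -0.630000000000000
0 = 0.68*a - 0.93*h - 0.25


Then:
a = -11.83
h = -8.92
k = 11.33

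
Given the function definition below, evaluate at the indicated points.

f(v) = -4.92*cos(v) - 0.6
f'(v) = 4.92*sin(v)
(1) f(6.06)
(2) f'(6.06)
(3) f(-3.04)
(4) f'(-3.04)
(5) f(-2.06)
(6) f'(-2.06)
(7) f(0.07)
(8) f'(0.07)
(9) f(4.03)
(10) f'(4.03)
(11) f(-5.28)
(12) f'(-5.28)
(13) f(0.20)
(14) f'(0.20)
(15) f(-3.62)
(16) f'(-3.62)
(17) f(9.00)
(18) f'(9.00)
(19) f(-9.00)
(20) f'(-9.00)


(1) = -5.40
(2) = -1.09
(3) = 4.29
(4) = -0.50
(5) = 1.71
(6) = -4.34
(7) = -5.51
(8) = 0.34
(9) = 2.50
(10) = -3.82
(11) = -3.25
(12) = 4.15
(13) = -5.42
(14) = 0.98
(15) = 3.77
(16) = 2.27
(17) = 3.88
(18) = 2.03
(19) = 3.88
(20) = -2.03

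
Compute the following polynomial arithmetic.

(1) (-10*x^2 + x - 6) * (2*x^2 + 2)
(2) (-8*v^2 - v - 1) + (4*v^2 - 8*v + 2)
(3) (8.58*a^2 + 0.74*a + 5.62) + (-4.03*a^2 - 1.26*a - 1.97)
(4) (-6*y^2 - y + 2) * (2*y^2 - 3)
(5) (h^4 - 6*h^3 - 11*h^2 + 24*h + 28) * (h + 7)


(1) = -20*x^4 + 2*x^3 - 32*x^2 + 2*x - 12
(2) = -4*v^2 - 9*v + 1
(3) = 4.55*a^2 - 0.52*a + 3.65
(4) = -12*y^4 - 2*y^3 + 22*y^2 + 3*y - 6
(5) = h^5 + h^4 - 53*h^3 - 53*h^2 + 196*h + 196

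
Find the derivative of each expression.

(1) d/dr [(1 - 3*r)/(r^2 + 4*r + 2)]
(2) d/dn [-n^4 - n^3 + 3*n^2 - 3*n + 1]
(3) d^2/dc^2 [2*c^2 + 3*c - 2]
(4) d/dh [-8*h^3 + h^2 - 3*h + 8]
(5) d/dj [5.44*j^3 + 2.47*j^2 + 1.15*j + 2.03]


(1) = (3*r^2 - 2*r - 10)/(r^4 + 8*r^3 + 20*r^2 + 16*r + 4)
(2) = -4*n^3 - 3*n^2 + 6*n - 3
(3) = 4
(4) = -24*h^2 + 2*h - 3
(5) = 16.32*j^2 + 4.94*j + 1.15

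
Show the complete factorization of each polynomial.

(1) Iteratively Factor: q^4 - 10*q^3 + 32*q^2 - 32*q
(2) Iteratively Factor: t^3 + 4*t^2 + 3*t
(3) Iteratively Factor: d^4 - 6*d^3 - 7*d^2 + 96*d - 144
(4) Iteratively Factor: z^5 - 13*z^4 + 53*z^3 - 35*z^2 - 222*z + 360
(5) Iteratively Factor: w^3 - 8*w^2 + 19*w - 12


(1) = (q - 2)*(q^3 - 8*q^2 + 16*q) = (q - 4)*(q - 2)*(q^2 - 4*q) = q*(q - 4)*(q - 2)*(q - 4)
(2) = (t)*(t^2 + 4*t + 3) = t*(t + 1)*(t + 3)
(3) = (d - 3)*(d^3 - 3*d^2 - 16*d + 48) = (d - 3)^2*(d^2 - 16) = (d - 4)*(d - 3)^2*(d + 4)
(4) = (z - 5)*(z^4 - 8*z^3 + 13*z^2 + 30*z - 72) = (z - 5)*(z + 2)*(z^3 - 10*z^2 + 33*z - 36) = (z - 5)*(z - 3)*(z + 2)*(z^2 - 7*z + 12) = (z - 5)*(z - 4)*(z - 3)*(z + 2)*(z - 3)
(5) = (w - 1)*(w^2 - 7*w + 12) = (w - 4)*(w - 1)*(w - 3)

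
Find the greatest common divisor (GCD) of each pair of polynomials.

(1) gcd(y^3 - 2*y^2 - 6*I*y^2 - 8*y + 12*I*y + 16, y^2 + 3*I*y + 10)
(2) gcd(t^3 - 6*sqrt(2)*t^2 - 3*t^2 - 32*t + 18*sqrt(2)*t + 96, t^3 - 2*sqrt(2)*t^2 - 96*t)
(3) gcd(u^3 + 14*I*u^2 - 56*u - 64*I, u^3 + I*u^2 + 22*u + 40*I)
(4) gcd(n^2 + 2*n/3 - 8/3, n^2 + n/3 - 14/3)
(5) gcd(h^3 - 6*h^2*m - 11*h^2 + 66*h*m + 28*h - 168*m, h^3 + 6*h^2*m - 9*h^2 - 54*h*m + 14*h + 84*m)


(1) = y - 2*I
(2) = t - 8*sqrt(2)
(3) = u^2 + 6*I*u - 8
(4) = 1
(5) = h - 7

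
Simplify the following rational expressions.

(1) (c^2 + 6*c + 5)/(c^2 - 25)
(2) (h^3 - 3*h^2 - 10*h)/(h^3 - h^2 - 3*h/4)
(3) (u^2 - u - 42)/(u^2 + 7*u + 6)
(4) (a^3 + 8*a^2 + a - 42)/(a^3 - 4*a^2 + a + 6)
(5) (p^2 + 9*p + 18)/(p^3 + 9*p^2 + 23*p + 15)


(1) = (c + 1)/(c - 5)
(2) = (4*h^2 - 12*h - 40)/(4*h^2 - 4*h - 3)
(3) = (u - 7)/(u + 1)
(4) = (a^2 + 10*a + 21)/(a^2 - 2*a - 3)
(5) = (p + 6)/(p^2 + 6*p + 5)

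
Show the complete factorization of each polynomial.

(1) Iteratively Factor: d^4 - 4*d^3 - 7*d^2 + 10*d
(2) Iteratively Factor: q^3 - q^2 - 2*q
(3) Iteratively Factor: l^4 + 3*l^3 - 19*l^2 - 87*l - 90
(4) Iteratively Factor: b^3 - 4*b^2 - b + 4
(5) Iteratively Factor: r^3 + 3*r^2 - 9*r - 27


(1) = (d)*(d^3 - 4*d^2 - 7*d + 10) = d*(d - 1)*(d^2 - 3*d - 10) = d*(d - 1)*(d + 2)*(d - 5)
(2) = (q + 1)*(q^2 - 2*q) = q*(q + 1)*(q - 2)
(3) = (l + 3)*(l^3 - 19*l - 30) = (l - 5)*(l + 3)*(l^2 + 5*l + 6) = (l - 5)*(l + 3)^2*(l + 2)
(4) = (b + 1)*(b^2 - 5*b + 4) = (b - 4)*(b + 1)*(b - 1)
(5) = (r - 3)*(r^2 + 6*r + 9) = (r - 3)*(r + 3)*(r + 3)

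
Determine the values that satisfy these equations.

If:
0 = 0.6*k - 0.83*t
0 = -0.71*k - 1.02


Then:
k = -1.44
t = -1.04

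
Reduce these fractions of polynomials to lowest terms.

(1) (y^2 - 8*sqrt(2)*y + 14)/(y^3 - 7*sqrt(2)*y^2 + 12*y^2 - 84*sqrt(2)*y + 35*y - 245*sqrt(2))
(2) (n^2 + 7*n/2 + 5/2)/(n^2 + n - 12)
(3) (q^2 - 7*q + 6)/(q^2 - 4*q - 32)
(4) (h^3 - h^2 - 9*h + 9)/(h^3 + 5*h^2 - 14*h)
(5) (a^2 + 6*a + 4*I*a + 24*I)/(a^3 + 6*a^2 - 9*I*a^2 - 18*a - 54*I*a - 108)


(1) = (y - sqrt(2))/(y^2 + 12*y + 35)
(2) = (2*n^2 + 7*n + 5)/(2*n^2 + 2*n - 24)
(3) = (q^2 - 7*q + 6)/(q^2 - 4*q - 32)
(4) = (h^3 - h^2 - 9*h + 9)/(h^3 + 5*h^2 - 14*h)
(5) = (a + 4*I)/(a^2 - 9*I*a - 18)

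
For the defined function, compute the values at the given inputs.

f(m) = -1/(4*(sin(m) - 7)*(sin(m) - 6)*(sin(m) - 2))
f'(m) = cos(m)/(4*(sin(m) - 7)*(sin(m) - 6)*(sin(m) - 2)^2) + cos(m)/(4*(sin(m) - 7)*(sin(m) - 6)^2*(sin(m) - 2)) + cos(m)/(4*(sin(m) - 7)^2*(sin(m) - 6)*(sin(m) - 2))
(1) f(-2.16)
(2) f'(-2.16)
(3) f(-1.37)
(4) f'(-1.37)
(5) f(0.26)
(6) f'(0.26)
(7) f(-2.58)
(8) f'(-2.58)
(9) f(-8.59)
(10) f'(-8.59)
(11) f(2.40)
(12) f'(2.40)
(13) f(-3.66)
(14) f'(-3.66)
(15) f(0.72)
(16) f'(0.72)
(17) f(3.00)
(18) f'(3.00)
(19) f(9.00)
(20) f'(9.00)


(1) = 0.00
(2) = -0.00
(3) = 0.00
(4) = 0.00
(5) = 0.00
(6) = 0.00
(7) = 0.00
(8) = -0.00
(9) = 0.00
(10) = -0.00
(11) = 0.01
(12) = -0.00
(13) = 0.00
(14) = -0.00
(15) = 0.01
(16) = 0.00
(17) = 0.00
(18) = -0.00
(19) = 0.00
(20) = -0.00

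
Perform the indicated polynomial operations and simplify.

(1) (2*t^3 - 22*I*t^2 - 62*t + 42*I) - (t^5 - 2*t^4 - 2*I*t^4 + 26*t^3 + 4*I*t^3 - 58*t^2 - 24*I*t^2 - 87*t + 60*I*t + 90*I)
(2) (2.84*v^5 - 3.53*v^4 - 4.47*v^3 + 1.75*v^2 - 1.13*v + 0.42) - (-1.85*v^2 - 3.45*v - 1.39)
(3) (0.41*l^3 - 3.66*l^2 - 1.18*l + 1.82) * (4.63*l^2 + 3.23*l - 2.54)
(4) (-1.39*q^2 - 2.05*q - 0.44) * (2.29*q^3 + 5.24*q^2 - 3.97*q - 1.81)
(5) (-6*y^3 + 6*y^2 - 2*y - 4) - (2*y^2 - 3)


(1) = -t^5 + 2*t^4 + 2*I*t^4 - 24*t^3 - 4*I*t^3 + 58*t^2 + 2*I*t^2 + 25*t - 60*I*t - 48*I
(2) = 2.84*v^5 - 3.53*v^4 - 4.47*v^3 + 3.6*v^2 + 2.32*v + 1.81
(3) = 1.8983*l^5 - 15.6215*l^4 - 18.3266*l^3 + 13.9116*l^2 + 8.8758*l - 4.6228
(4) = -3.1831*q^5 - 11.9781*q^4 - 6.2313*q^3 + 8.3488*q^2 + 5.4573*q + 0.7964
(5) = -6*y^3 + 4*y^2 - 2*y - 1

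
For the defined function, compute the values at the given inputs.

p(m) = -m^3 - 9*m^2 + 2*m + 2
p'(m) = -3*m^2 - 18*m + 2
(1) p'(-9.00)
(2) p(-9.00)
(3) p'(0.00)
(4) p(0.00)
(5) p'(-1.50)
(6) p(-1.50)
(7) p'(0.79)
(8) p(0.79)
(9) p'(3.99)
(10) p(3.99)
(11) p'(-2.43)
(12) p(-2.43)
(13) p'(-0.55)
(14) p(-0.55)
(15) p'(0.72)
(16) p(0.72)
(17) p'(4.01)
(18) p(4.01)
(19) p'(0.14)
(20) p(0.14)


(1) = -79.00
(2) = -16.00
(3) = 2.00
(4) = 2.00
(5) = 22.25
(6) = -17.88
(7) = -14.09
(8) = -2.53
(9) = -117.58
(10) = -196.82
(11) = 28.03
(12) = -41.66
(13) = 10.99
(14) = -1.66
(15) = -12.52
(16) = -1.60
(17) = -118.42
(18) = -199.18
(19) = -0.58
(20) = 2.10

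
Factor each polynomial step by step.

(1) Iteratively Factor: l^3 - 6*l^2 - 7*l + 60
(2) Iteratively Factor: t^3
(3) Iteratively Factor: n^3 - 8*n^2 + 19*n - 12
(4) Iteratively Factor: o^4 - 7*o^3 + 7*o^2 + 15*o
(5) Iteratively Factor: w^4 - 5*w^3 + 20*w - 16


(1) = (l + 3)*(l^2 - 9*l + 20) = (l - 4)*(l + 3)*(l - 5)
(2) = (t)*(t^2) = t^2*(t)
(3) = (n - 4)*(n^2 - 4*n + 3) = (n - 4)*(n - 3)*(n - 1)
(4) = (o - 3)*(o^3 - 4*o^2 - 5*o) = (o - 3)*(o + 1)*(o^2 - 5*o) = o*(o - 3)*(o + 1)*(o - 5)
(5) = (w - 4)*(w^3 - w^2 - 4*w + 4) = (w - 4)*(w + 2)*(w^2 - 3*w + 2) = (w - 4)*(w - 1)*(w + 2)*(w - 2)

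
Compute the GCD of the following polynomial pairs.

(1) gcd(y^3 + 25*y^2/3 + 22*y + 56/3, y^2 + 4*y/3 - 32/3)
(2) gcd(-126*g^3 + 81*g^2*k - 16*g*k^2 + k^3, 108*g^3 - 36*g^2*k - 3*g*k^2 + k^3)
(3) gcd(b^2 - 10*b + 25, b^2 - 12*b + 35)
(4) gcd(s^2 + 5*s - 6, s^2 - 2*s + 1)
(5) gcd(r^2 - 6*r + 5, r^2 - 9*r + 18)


(1) = y + 4
(2) = gcd((-7*g + k)*(-6*g + k)*(-3*g + k), (-6*g + k)*(-3*g + k)*(6*g + k)) = 18*g^2 - 9*g*k + k^2
(3) = b - 5
(4) = gcd((s - 1)*(s + 6), (s - 1)^2) = s - 1
(5) = 1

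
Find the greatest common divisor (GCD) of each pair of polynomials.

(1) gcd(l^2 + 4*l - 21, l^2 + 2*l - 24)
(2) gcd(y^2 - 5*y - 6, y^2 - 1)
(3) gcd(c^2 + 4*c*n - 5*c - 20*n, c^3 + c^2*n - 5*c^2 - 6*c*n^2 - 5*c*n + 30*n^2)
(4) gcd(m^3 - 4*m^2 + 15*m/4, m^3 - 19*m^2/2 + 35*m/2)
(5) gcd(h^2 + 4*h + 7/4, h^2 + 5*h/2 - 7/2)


(1) = 1
(2) = gcd((y - 6)*(y + 1), (y - 1)*(y + 1)) = y + 1
(3) = gcd((c - 5)*(c + 4*n), (c - 5)*(c - 2*n)*(c + 3*n)) = c - 5
(4) = gcd(m*(m - 5/2)*(m - 3/2), m*(m - 7)*(m - 5/2)) = m^2 - 5*m/2
(5) = gcd((h + 1/2)*(h + 7/2), (h - 1)*(h + 7/2)) = h + 7/2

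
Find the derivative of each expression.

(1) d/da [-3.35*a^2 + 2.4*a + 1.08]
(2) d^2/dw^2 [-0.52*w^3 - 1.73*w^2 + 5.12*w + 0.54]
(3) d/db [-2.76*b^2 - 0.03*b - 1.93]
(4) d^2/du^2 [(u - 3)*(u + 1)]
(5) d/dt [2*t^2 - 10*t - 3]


(1) = 2.4 - 6.7*a
(2) = -3.12*w - 3.46
(3) = -5.52*b - 0.03
(4) = 2
(5) = 4*t - 10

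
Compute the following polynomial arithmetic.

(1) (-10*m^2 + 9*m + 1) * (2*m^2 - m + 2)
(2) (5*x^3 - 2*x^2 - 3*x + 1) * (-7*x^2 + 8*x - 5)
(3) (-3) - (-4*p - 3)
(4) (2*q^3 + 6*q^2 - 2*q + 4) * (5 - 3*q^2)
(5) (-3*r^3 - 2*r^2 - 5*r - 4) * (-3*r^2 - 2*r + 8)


(1) = -20*m^4 + 28*m^3 - 27*m^2 + 17*m + 2
(2) = -35*x^5 + 54*x^4 - 20*x^3 - 21*x^2 + 23*x - 5
(3) = 4*p
(4) = -6*q^5 - 18*q^4 + 16*q^3 + 18*q^2 - 10*q + 20
(5) = 9*r^5 + 12*r^4 - 5*r^3 + 6*r^2 - 32*r - 32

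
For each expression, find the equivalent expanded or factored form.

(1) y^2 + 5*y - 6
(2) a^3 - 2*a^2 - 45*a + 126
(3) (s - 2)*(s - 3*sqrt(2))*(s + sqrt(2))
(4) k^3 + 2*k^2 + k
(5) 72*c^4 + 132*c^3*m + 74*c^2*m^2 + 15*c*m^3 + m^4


(1) = (y - 1)*(y + 6)
(2) = (a - 6)*(a - 3)*(a + 7)
(3) = s^3 - 2*sqrt(2)*s^2 - 2*s^2 - 6*s + 4*sqrt(2)*s + 12
(4) = k*(k + 1)^2
(5) = (c + m)*(2*c + m)*(6*c + m)^2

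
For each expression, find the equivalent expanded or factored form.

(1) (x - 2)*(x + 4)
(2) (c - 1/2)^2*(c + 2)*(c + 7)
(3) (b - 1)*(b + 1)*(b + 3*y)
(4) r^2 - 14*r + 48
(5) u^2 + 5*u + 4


(1) = x^2 + 2*x - 8
(2) = c^4 + 8*c^3 + 21*c^2/4 - 47*c/4 + 7/2
(3) = b^3 + 3*b^2*y - b - 3*y
(4) = (r - 8)*(r - 6)
(5) = (u + 1)*(u + 4)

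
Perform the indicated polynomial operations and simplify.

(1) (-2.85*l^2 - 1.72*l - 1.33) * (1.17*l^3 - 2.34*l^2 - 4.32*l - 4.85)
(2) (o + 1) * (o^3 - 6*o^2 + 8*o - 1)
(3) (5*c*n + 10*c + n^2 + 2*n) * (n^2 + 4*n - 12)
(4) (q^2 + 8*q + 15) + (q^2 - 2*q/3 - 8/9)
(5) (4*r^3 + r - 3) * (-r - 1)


(1) = -3.3345*l^5 + 4.6566*l^4 + 14.7807*l^3 + 24.3651*l^2 + 14.0876*l + 6.4505
(2) = o^4 - 5*o^3 + 2*o^2 + 7*o - 1
(3) = 5*c*n^3 + 30*c*n^2 - 20*c*n - 120*c + n^4 + 6*n^3 - 4*n^2 - 24*n
(4) = 2*q^2 + 22*q/3 + 127/9
(5) = -4*r^4 - 4*r^3 - r^2 + 2*r + 3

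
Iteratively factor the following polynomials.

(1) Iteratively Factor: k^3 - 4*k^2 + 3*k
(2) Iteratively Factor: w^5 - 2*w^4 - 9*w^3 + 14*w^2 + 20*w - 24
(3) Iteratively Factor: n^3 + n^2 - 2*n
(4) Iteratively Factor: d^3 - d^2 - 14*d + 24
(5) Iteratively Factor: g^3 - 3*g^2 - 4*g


(1) = (k - 1)*(k^2 - 3*k) = (k - 3)*(k - 1)*(k)
(2) = (w - 3)*(w^4 + w^3 - 6*w^2 - 4*w + 8) = (w - 3)*(w - 1)*(w^3 + 2*w^2 - 4*w - 8) = (w - 3)*(w - 1)*(w + 2)*(w^2 - 4) = (w - 3)*(w - 1)*(w + 2)^2*(w - 2)
(3) = (n - 1)*(n^2 + 2*n) = (n - 1)*(n + 2)*(n)
(4) = (d - 3)*(d^2 + 2*d - 8) = (d - 3)*(d - 2)*(d + 4)
(5) = (g)*(g^2 - 3*g - 4) = g*(g - 4)*(g + 1)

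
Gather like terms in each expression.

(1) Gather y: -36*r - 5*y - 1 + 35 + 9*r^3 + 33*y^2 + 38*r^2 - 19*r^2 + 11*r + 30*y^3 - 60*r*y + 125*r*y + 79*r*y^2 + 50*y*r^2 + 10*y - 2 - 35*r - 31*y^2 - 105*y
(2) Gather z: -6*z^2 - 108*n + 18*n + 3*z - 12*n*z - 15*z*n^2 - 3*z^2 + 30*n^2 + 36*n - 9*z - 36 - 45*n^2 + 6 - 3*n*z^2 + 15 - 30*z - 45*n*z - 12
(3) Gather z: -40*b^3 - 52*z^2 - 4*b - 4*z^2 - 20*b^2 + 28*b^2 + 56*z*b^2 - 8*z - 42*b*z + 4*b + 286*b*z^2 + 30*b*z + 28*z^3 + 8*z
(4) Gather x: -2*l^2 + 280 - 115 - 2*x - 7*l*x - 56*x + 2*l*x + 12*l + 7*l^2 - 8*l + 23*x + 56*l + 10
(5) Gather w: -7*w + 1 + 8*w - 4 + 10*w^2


(1) = 9*r^3 + 19*r^2 - 60*r + 30*y^3 + y^2*(79*r + 2) + y*(50*r^2 + 65*r - 100) + 32
(2) = -15*n^2 - 54*n + z^2*(-3*n - 9) + z*(-15*n^2 - 57*n - 36) - 27
(3) = -40*b^3 + 8*b^2 + 28*z^3 + z^2*(286*b - 56) + z*(56*b^2 - 12*b)
(4) = 5*l^2 + 60*l + x*(-5*l - 35) + 175
(5) = 10*w^2 + w - 3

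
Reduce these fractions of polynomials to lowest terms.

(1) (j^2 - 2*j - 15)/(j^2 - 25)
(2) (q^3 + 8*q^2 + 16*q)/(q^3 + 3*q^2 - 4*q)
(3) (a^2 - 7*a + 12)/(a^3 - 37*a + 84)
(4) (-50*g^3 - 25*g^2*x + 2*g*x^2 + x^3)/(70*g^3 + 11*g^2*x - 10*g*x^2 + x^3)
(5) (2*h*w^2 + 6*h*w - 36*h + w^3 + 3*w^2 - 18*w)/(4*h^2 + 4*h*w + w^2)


(1) = (j + 3)/(j + 5)
(2) = (q + 4)/(q - 1)
(3) = 1/(a + 7)
(4) = (5*g + x)/(-7*g + x)
(5) = (w^2 + 3*w - 18)/(2*h + w)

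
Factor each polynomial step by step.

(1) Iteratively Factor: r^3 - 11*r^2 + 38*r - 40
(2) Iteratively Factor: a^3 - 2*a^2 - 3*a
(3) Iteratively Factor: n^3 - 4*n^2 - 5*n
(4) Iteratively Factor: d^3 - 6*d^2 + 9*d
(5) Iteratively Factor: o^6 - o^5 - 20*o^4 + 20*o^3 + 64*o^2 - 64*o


(1) = (r - 2)*(r^2 - 9*r + 20) = (r - 4)*(r - 2)*(r - 5)
(2) = (a - 3)*(a^2 + a) = a*(a - 3)*(a + 1)
(3) = (n + 1)*(n^2 - 5*n) = n*(n + 1)*(n - 5)
(4) = (d - 3)*(d^2 - 3*d) = d*(d - 3)*(d - 3)
(5) = (o + 2)*(o^5 - 3*o^4 - 14*o^3 + 48*o^2 - 32*o) = (o - 2)*(o + 2)*(o^4 - o^3 - 16*o^2 + 16*o) = (o - 2)*(o - 1)*(o + 2)*(o^3 - 16*o) = o*(o - 2)*(o - 1)*(o + 2)*(o^2 - 16) = o*(o - 2)*(o - 1)*(o + 2)*(o + 4)*(o - 4)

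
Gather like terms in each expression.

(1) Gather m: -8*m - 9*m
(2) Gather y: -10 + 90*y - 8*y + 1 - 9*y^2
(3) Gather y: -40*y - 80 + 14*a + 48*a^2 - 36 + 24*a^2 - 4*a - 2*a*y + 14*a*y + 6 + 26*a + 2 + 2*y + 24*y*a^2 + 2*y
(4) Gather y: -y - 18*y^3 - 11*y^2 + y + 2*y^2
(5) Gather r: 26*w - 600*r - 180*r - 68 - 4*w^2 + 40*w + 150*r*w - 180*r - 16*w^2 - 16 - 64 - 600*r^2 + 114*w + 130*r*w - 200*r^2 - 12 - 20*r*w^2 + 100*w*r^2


(1) = -17*m
(2) = -9*y^2 + 82*y - 9
(3) = 72*a^2 + 36*a + y*(24*a^2 + 12*a - 36) - 108
(4) = -18*y^3 - 9*y^2
(5) = r^2*(100*w - 800) + r*(-20*w^2 + 280*w - 960) - 20*w^2 + 180*w - 160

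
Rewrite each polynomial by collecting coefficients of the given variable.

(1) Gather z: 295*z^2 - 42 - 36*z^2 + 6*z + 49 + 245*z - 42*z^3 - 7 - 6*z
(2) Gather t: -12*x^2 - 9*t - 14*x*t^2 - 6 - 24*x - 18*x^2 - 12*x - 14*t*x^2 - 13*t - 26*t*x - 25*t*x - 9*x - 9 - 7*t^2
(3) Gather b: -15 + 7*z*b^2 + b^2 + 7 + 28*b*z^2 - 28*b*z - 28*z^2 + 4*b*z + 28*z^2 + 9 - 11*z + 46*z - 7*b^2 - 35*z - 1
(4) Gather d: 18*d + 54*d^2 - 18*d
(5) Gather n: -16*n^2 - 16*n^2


(1) = -42*z^3 + 259*z^2 + 245*z
(2) = t^2*(-14*x - 7) + t*(-14*x^2 - 51*x - 22) - 30*x^2 - 45*x - 15
(3) = b^2*(7*z - 6) + b*(28*z^2 - 24*z)
(4) = 54*d^2
(5) = -32*n^2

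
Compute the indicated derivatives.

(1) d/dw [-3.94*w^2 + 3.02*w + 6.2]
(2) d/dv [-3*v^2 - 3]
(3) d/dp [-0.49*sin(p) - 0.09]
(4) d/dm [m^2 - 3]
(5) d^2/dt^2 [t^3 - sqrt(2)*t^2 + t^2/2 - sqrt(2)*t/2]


(1) = 3.02 - 7.88*w
(2) = -6*v
(3) = -0.49*cos(p)
(4) = 2*m
(5) = 6*t - 2*sqrt(2) + 1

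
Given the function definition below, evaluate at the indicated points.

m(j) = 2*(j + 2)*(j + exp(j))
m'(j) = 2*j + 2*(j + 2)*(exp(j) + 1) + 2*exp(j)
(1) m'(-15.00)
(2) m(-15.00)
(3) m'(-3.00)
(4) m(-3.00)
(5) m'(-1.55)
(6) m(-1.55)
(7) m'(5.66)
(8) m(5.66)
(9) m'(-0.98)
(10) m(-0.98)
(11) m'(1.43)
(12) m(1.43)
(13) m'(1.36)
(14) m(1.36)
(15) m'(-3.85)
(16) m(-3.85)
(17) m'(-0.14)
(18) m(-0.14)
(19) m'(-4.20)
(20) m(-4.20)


(1) = -56.00
(2) = 390.00
(3) = -8.00
(4) = 5.90
(5) = -1.58
(6) = -1.20
(7) = 5000.05
(8) = 4485.83
(9) = 1.60
(10) = -1.23
(11) = 46.74
(12) = 38.48
(13) = 43.41
(14) = 35.32
(15) = -11.44
(16) = 14.17
(17) = 8.41
(18) = 2.71
(19) = -12.84
(20) = 18.41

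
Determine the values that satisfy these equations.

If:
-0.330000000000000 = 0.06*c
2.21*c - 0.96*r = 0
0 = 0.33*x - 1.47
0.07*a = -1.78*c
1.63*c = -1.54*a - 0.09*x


Then:
No Solution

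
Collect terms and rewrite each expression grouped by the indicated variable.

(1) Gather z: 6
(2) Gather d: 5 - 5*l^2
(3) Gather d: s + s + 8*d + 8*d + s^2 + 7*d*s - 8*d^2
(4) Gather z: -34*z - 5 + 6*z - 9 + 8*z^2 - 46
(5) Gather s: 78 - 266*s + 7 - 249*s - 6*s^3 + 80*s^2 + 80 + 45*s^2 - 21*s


(1) = 6
(2) = 5 - 5*l^2
(3) = -8*d^2 + d*(7*s + 16) + s^2 + 2*s
(4) = 8*z^2 - 28*z - 60
(5) = -6*s^3 + 125*s^2 - 536*s + 165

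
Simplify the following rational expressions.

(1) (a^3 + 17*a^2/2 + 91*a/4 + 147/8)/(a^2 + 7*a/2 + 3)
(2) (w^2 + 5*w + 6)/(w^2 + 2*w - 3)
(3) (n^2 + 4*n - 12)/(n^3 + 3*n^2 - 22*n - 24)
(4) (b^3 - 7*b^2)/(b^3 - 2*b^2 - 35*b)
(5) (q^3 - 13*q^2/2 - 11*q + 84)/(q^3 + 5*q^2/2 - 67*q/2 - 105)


(1) = (4*a^2 + 28*a + 49)/(4*a + 8)
(2) = (w + 2)/(w - 1)
(3) = (n - 2)/(n^2 - 3*n - 4)
(4) = b/(b + 5)
(5) = (q - 4)/(q + 5)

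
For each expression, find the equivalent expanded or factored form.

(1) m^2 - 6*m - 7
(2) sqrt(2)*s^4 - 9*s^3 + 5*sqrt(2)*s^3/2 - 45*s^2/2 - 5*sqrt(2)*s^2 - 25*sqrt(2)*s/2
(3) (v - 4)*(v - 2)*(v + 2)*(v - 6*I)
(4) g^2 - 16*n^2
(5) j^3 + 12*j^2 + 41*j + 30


(1) = (m - 7)*(m + 1)
(2) = s*(s + 5/2)*(s - 5*sqrt(2))*(sqrt(2)*s + 1)
(3) = v^4 - 4*v^3 - 6*I*v^3 - 4*v^2 + 24*I*v^2 + 16*v + 24*I*v - 96*I
(4) = (g - 4*n)*(g + 4*n)
(5) = (j + 1)*(j + 5)*(j + 6)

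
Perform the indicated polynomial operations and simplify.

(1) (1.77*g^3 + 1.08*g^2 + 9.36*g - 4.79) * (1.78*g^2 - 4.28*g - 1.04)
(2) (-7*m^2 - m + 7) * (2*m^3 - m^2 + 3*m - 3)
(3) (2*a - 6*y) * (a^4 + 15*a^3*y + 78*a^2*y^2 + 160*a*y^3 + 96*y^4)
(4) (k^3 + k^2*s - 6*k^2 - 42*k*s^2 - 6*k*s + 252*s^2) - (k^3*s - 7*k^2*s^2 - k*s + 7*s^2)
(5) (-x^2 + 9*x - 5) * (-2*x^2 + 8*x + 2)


(1) = 3.1506*g^5 - 5.6532*g^4 + 10.1976*g^3 - 49.7102*g^2 + 10.7668*g + 4.9816
(2) = -14*m^5 + 5*m^4 - 6*m^3 + 11*m^2 + 24*m - 21
(3) = 2*a^5 + 24*a^4*y + 66*a^3*y^2 - 148*a^2*y^3 - 768*a*y^4 - 576*y^5
(4) = -k^3*s + k^3 + 7*k^2*s^2 + k^2*s - 6*k^2 - 42*k*s^2 - 5*k*s + 245*s^2
(5) = 2*x^4 - 26*x^3 + 80*x^2 - 22*x - 10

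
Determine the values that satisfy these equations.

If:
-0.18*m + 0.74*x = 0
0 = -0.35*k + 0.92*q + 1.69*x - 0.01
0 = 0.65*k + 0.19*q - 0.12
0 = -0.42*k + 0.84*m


Then:
k = 0.17
m = 0.09
q = 0.04
x = 0.02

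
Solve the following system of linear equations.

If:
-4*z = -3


Then:
z = 3/4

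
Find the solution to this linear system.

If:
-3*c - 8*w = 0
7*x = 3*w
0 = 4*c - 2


Then:
c = 1/2
w = -3/16
x = -9/112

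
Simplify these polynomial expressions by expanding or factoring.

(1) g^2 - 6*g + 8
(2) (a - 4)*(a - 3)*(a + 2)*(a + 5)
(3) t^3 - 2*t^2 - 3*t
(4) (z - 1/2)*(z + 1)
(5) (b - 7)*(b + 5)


(1) = (g - 4)*(g - 2)
(2) = a^4 - 27*a^2 + 14*a + 120
(3) = t*(t - 3)*(t + 1)
(4) = z^2 + z/2 - 1/2
(5) = b^2 - 2*b - 35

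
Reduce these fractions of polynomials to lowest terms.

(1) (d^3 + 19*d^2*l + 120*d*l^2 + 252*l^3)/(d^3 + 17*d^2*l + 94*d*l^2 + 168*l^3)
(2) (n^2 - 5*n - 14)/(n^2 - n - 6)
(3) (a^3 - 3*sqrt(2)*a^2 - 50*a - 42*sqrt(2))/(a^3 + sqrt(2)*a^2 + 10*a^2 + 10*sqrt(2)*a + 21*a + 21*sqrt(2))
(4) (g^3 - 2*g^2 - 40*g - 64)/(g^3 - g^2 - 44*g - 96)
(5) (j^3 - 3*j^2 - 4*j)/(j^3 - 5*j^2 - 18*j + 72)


(1) = (d + 6*l)/(d + 4*l)
(2) = (n - 7)/(n - 3)
(3) = (a^2 - 4*sqrt(2)*a - 42)/(a^2 + 10*a + 21)
(4) = (g + 2)/(g + 3)
(5) = (j^3 - 3*j^2 - 4*j)/(j^3 - 5*j^2 - 18*j + 72)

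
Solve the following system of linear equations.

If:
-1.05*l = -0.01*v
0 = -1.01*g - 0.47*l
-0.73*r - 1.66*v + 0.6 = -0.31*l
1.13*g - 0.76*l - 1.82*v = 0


Then:
g = 0.00
l = 0.00
r = 0.82
v = 0.00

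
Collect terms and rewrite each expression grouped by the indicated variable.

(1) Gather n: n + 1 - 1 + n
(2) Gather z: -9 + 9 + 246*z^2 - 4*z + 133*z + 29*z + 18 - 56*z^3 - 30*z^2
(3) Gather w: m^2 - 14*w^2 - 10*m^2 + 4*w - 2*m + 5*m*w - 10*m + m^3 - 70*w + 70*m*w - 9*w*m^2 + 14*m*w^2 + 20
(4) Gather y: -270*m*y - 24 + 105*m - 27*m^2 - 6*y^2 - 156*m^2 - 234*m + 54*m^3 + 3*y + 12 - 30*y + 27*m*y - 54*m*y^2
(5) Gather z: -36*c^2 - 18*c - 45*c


(1) = 2*n
(2) = -56*z^3 + 216*z^2 + 158*z + 18
(3) = m^3 - 9*m^2 - 12*m + w^2*(14*m - 14) + w*(-9*m^2 + 75*m - 66) + 20
(4) = 54*m^3 - 183*m^2 - 129*m + y^2*(-54*m - 6) + y*(-243*m - 27) - 12
(5) = -36*c^2 - 63*c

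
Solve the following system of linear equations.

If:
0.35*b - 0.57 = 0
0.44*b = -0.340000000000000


Then:
No Solution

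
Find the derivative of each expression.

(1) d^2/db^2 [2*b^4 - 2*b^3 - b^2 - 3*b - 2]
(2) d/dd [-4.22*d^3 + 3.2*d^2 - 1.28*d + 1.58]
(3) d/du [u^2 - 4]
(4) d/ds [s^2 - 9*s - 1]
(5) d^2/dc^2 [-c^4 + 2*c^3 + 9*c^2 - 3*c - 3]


(1) = 24*b^2 - 12*b - 2
(2) = -12.66*d^2 + 6.4*d - 1.28
(3) = 2*u
(4) = 2*s - 9
(5) = -12*c^2 + 12*c + 18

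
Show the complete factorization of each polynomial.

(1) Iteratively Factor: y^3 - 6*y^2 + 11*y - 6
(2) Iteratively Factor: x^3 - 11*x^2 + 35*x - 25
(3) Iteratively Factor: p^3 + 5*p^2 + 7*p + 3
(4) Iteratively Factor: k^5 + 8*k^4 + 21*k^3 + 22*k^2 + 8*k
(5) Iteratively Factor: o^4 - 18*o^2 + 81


(1) = (y - 3)*(y^2 - 3*y + 2) = (y - 3)*(y - 2)*(y - 1)
(2) = (x - 1)*(x^2 - 10*x + 25) = (x - 5)*(x - 1)*(x - 5)
(3) = (p + 3)*(p^2 + 2*p + 1) = (p + 1)*(p + 3)*(p + 1)
(4) = (k + 1)*(k^4 + 7*k^3 + 14*k^2 + 8*k) = (k + 1)*(k + 4)*(k^3 + 3*k^2 + 2*k) = (k + 1)*(k + 2)*(k + 4)*(k^2 + k) = k*(k + 1)*(k + 2)*(k + 4)*(k + 1)
(5) = (o + 3)*(o^3 - 3*o^2 - 9*o + 27) = (o + 3)^2*(o^2 - 6*o + 9) = (o - 3)*(o + 3)^2*(o - 3)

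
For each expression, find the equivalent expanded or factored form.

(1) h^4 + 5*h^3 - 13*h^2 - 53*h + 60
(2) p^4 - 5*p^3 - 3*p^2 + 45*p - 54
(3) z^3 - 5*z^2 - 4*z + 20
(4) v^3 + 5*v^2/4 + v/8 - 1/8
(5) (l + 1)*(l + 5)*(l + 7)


(1) = (h - 3)*(h - 1)*(h + 4)*(h + 5)
(2) = (p - 3)^2*(p - 2)*(p + 3)
(3) = (z - 5)*(z - 2)*(z + 2)
(4) = (v - 1/4)*(v + 1/2)*(v + 1)
(5) = l^3 + 13*l^2 + 47*l + 35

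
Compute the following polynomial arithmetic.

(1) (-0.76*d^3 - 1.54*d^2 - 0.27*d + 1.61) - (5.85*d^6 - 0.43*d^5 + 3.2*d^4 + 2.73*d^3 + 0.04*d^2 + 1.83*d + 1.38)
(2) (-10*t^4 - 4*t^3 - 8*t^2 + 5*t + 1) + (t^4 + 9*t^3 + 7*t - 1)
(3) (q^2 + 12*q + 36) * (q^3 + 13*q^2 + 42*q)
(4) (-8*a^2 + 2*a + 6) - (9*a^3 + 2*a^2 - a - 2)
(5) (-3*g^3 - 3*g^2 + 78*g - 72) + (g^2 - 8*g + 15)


(1) = -5.85*d^6 + 0.43*d^5 - 3.2*d^4 - 3.49*d^3 - 1.58*d^2 - 2.1*d + 0.23
(2) = -9*t^4 + 5*t^3 - 8*t^2 + 12*t
(3) = q^5 + 25*q^4 + 234*q^3 + 972*q^2 + 1512*q
(4) = -9*a^3 - 10*a^2 + 3*a + 8
(5) = -3*g^3 - 2*g^2 + 70*g - 57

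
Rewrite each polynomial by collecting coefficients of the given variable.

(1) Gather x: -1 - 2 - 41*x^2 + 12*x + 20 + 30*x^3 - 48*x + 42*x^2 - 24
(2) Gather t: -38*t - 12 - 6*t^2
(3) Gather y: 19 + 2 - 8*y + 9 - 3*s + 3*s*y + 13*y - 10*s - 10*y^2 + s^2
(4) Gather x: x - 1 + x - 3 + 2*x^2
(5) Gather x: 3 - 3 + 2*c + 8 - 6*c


(1) = 30*x^3 + x^2 - 36*x - 7
(2) = -6*t^2 - 38*t - 12
(3) = s^2 - 13*s - 10*y^2 + y*(3*s + 5) + 30
(4) = 2*x^2 + 2*x - 4
(5) = 8 - 4*c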